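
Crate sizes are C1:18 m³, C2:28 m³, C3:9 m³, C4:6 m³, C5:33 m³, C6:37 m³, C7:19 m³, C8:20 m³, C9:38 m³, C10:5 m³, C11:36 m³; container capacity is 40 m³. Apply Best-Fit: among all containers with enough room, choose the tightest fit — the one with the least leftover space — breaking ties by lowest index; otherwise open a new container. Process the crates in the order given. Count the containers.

7 containers

container 1: place C1 (18 m³), 22 m³ left
container 2: place C2 (28 m³), 12 m³ left
container 2: place C3 (9 m³), 3 m³ left
container 1: place C4 (6 m³), 16 m³ left
container 3: place C5 (33 m³), 7 m³ left
container 4: place C6 (37 m³), 3 m³ left
container 5: place C7 (19 m³), 21 m³ left
container 5: place C8 (20 m³), 1 m³ left
container 6: place C9 (38 m³), 2 m³ left
container 3: place C10 (5 m³), 2 m³ left
container 7: place C11 (36 m³), 4 m³ left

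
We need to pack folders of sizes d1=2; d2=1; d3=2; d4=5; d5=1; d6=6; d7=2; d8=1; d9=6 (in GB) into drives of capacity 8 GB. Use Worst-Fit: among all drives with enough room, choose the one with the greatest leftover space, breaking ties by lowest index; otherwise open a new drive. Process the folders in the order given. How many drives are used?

d1 (2 GB) → drive 1 (remaining 6 GB)
d2 (1 GB) → drive 1 (remaining 5 GB)
d3 (2 GB) → drive 1 (remaining 3 GB)
d4 (5 GB) → drive 2 (remaining 3 GB)
d5 (1 GB) → drive 1 (remaining 2 GB)
d6 (6 GB) → drive 3 (remaining 2 GB)
d7 (2 GB) → drive 2 (remaining 1 GB)
d8 (1 GB) → drive 1 (remaining 1 GB)
d9 (6 GB) → drive 4 (remaining 2 GB)

4 drives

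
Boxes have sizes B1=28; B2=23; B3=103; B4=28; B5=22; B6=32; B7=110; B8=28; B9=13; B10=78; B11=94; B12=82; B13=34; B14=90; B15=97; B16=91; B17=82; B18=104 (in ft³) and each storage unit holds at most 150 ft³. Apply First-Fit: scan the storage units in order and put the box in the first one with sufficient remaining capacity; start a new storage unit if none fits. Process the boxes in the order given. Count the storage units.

11 storage units

B1 (28 ft³) → storage unit 1 (remaining 122 ft³)
B2 (23 ft³) → storage unit 1 (remaining 99 ft³)
B3 (103 ft³) → storage unit 2 (remaining 47 ft³)
B4 (28 ft³) → storage unit 1 (remaining 71 ft³)
B5 (22 ft³) → storage unit 1 (remaining 49 ft³)
B6 (32 ft³) → storage unit 1 (remaining 17 ft³)
B7 (110 ft³) → storage unit 3 (remaining 40 ft³)
B8 (28 ft³) → storage unit 2 (remaining 19 ft³)
B9 (13 ft³) → storage unit 1 (remaining 4 ft³)
B10 (78 ft³) → storage unit 4 (remaining 72 ft³)
B11 (94 ft³) → storage unit 5 (remaining 56 ft³)
B12 (82 ft³) → storage unit 6 (remaining 68 ft³)
B13 (34 ft³) → storage unit 3 (remaining 6 ft³)
B14 (90 ft³) → storage unit 7 (remaining 60 ft³)
B15 (97 ft³) → storage unit 8 (remaining 53 ft³)
B16 (91 ft³) → storage unit 9 (remaining 59 ft³)
B17 (82 ft³) → storage unit 10 (remaining 68 ft³)
B18 (104 ft³) → storage unit 11 (remaining 46 ft³)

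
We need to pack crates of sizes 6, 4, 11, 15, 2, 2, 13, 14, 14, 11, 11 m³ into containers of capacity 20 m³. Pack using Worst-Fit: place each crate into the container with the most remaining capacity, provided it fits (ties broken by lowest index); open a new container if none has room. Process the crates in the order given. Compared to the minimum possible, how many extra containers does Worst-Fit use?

1

Worst-Fit: [6,4,2] [11,2] [15] [13] [14] [14] [11] [11] → 8 containers.
7 crates exceed 10 m³ (half the capacity), and no two of those can share a container, so at least 7 containers are needed.
An optimal packing achieves that bound: [15,4] [14,6] [14,2,2] [13] [11] [11] [11] → 7 containers.
Excess: 8 − 7 = 1.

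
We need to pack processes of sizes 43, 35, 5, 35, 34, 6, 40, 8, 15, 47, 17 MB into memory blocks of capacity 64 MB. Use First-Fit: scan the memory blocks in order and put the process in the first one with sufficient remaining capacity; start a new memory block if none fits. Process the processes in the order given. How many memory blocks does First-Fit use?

memory block 1: place 43 MB, 21 MB left
memory block 2: place 35 MB, 29 MB left
memory block 1: place 5 MB, 16 MB left
memory block 3: place 35 MB, 29 MB left
memory block 4: place 34 MB, 30 MB left
memory block 1: place 6 MB, 10 MB left
memory block 5: place 40 MB, 24 MB left
memory block 1: place 8 MB, 2 MB left
memory block 2: place 15 MB, 14 MB left
memory block 6: place 47 MB, 17 MB left
memory block 3: place 17 MB, 12 MB left
Final memory blocks: [43,5,6,8] [35,15] [35,17] [34] [40] [47].

6 memory blocks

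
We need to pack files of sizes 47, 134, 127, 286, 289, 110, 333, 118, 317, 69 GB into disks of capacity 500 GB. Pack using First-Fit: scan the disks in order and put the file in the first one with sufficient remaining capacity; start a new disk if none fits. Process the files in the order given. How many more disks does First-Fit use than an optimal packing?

1

First-Fit: [47,134,127,110,69] [286,118] [289] [333] [317] → 5 disks.
Total size 1830 GB; any packing needs at least ⌈1830/500⌉ = 4 disks.
An optimal packing achieves that bound: [333,134] [317,127,47] [289,118,69] [286,110] → 4 disks.
Excess: 5 − 4 = 1.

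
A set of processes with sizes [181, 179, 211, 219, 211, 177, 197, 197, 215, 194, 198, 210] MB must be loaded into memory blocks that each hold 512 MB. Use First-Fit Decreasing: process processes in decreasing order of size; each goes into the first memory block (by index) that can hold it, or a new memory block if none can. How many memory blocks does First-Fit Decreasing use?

Sorted descending: 219, 215, 211, 211, 210, 198, 197, 197, 194, 181, 179, 177.
memory block 1: place 219 MB, 293 MB left
memory block 1: place 215 MB, 78 MB left
memory block 2: place 211 MB, 301 MB left
memory block 2: place 211 MB, 90 MB left
memory block 3: place 210 MB, 302 MB left
memory block 3: place 198 MB, 104 MB left
memory block 4: place 197 MB, 315 MB left
memory block 4: place 197 MB, 118 MB left
memory block 5: place 194 MB, 318 MB left
memory block 5: place 181 MB, 137 MB left
memory block 6: place 179 MB, 333 MB left
memory block 6: place 177 MB, 156 MB left

6 memory blocks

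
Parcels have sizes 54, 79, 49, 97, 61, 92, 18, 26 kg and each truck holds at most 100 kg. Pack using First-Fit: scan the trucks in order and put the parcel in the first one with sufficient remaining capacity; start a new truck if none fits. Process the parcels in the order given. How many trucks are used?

Put 54 kg in truck 1; 46 kg remain.
Put 79 kg in truck 2; 21 kg remain.
Put 49 kg in truck 3; 51 kg remain.
Put 97 kg in truck 4; 3 kg remain.
Put 61 kg in truck 5; 39 kg remain.
Put 92 kg in truck 6; 8 kg remain.
Put 18 kg in truck 1; 28 kg remain.
Put 26 kg in truck 1; 2 kg remain.
Final trucks: [54,18,26] [79] [49] [97] [61] [92].

6 trucks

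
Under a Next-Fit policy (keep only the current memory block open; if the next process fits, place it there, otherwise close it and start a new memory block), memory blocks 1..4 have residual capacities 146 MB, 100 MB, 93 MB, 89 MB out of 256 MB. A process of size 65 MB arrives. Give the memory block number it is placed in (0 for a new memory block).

Next-Fit only looks at memory block 4, which has 89 MB free.
65 MB fits there.

4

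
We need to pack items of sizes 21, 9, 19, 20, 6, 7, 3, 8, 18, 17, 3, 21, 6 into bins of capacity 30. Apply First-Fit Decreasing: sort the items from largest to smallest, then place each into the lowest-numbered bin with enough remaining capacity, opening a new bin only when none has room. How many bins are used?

Sorted descending: 21, 21, 20, 19, 18, 17, 9, 8, 7, 6, 6, 3, 3.
bin 1: place 21, 9 left
bin 2: place 21, 9 left
bin 3: place 20, 10 left
bin 4: place 19, 11 left
bin 5: place 18, 12 left
bin 6: place 17, 13 left
bin 1: place 9, 0 left
bin 2: place 8, 1 left
bin 3: place 7, 3 left
bin 4: place 6, 5 left
bin 5: place 6, 6 left
bin 3: place 3, 0 left
bin 4: place 3, 2 left

6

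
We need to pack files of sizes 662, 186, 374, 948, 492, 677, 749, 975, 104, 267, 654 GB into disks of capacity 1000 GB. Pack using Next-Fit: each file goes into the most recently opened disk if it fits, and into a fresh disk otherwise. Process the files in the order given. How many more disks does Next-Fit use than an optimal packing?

Next-Fit: [662,186] [374] [948] [492] [677] [749] [975] [104,267] [654] → 9 disks.
Total size 6088 GB; any packing needs at least ⌈6088/1000⌉ = 7 disks.
An optimal packing achieves that bound: [975] [948] [749,186] [677,267] [662,104] [654] [492,374] → 7 disks.
Excess: 9 − 7 = 2.

2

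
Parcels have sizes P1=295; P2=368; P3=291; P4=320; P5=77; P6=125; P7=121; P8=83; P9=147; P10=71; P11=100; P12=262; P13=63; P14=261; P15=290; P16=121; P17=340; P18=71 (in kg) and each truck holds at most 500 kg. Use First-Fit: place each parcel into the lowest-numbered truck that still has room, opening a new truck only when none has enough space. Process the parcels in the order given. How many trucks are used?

truck 1: place P1 (295 kg), 205 kg left
truck 2: place P2 (368 kg), 132 kg left
truck 3: place P3 (291 kg), 209 kg left
truck 4: place P4 (320 kg), 180 kg left
truck 1: place P5 (77 kg), 128 kg left
truck 1: place P6 (125 kg), 3 kg left
truck 2: place P7 (121 kg), 11 kg left
truck 3: place P8 (83 kg), 126 kg left
truck 4: place P9 (147 kg), 33 kg left
truck 3: place P10 (71 kg), 55 kg left
truck 5: place P11 (100 kg), 400 kg left
truck 5: place P12 (262 kg), 138 kg left
truck 5: place P13 (63 kg), 75 kg left
truck 6: place P14 (261 kg), 239 kg left
truck 7: place P15 (290 kg), 210 kg left
truck 6: place P16 (121 kg), 118 kg left
truck 8: place P17 (340 kg), 160 kg left
truck 5: place P18 (71 kg), 4 kg left
Final trucks: [295,77,125] [368,121] [291,83,71] [320,147] [100,262,63,71] [261,121] [290] [340].

8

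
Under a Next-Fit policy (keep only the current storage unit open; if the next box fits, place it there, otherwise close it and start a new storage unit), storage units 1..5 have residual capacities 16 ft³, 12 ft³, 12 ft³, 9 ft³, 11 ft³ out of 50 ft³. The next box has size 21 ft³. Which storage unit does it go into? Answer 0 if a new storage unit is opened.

Next-Fit only looks at storage unit 5, which has 11 ft³ free.
21 ft³ does not fit, so a new storage unit is opened.

0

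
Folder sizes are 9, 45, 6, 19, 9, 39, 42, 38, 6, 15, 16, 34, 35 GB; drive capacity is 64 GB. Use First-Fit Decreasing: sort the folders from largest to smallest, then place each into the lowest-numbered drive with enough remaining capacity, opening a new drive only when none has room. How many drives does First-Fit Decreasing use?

Sorted descending: 45, 42, 39, 38, 35, 34, 19, 16, 15, 9, 9, 6, 6.
drive 1: place 45 GB, 19 GB left
drive 2: place 42 GB, 22 GB left
drive 3: place 39 GB, 25 GB left
drive 4: place 38 GB, 26 GB left
drive 5: place 35 GB, 29 GB left
drive 6: place 34 GB, 30 GB left
drive 1: place 19 GB, 0 GB left
drive 2: place 16 GB, 6 GB left
drive 3: place 15 GB, 10 GB left
drive 3: place 9 GB, 1 GB left
drive 4: place 9 GB, 17 GB left
drive 2: place 6 GB, 0 GB left
drive 4: place 6 GB, 11 GB left

6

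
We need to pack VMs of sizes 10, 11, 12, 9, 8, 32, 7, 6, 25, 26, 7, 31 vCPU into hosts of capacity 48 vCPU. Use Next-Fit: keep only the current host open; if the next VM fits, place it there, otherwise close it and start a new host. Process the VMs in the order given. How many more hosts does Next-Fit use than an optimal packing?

1

Next-Fit: [10,11,12,9] [8,32,7] [6,25] [26,7] [31] → 5 hosts.
Total size 184 vCPU; any packing needs at least ⌈184/48⌉ = 4 hosts.
An optimal packing achieves that bound: [32,12] [31,11,6] [26,10,9] [25,8,7,7] → 4 hosts.
Excess: 5 − 4 = 1.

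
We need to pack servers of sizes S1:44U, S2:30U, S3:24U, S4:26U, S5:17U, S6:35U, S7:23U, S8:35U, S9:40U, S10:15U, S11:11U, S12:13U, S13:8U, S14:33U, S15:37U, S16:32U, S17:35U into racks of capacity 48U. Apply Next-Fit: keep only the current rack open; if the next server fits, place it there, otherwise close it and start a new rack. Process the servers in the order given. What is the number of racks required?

S1 (44U) → rack 1 (remaining 4U)
S2 (30U) → rack 2 (remaining 18U)
S3 (24U) → rack 3 (remaining 24U)
S4 (26U) → rack 4 (remaining 22U)
S5 (17U) → rack 4 (remaining 5U)
S6 (35U) → rack 5 (remaining 13U)
S7 (23U) → rack 6 (remaining 25U)
S8 (35U) → rack 7 (remaining 13U)
S9 (40U) → rack 8 (remaining 8U)
S10 (15U) → rack 9 (remaining 33U)
S11 (11U) → rack 9 (remaining 22U)
S12 (13U) → rack 9 (remaining 9U)
S13 (8U) → rack 9 (remaining 1U)
S14 (33U) → rack 10 (remaining 15U)
S15 (37U) → rack 11 (remaining 11U)
S16 (32U) → rack 12 (remaining 16U)
S17 (35U) → rack 13 (remaining 13U)

13 racks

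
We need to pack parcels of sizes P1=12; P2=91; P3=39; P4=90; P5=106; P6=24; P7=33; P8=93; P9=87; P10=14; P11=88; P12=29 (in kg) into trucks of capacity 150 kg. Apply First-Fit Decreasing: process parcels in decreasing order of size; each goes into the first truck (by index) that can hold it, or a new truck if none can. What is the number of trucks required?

Sorted descending: 106, 93, 91, 90, 88, 87, 39, 33, 29, 24, 14, 12.
Put 106 kg in truck 1; 44 kg remain.
Put 93 kg in truck 2; 57 kg remain.
Put 91 kg in truck 3; 59 kg remain.
Put 90 kg in truck 4; 60 kg remain.
Put 88 kg in truck 5; 62 kg remain.
Put 87 kg in truck 6; 63 kg remain.
Put 39 kg in truck 1; 5 kg remain.
Put 33 kg in truck 2; 24 kg remain.
Put 29 kg in truck 3; 30 kg remain.
Put 24 kg in truck 2; 0 kg remain.
Put 14 kg in truck 3; 16 kg remain.
Put 12 kg in truck 3; 4 kg remain.
Final trucks: [106,39] [93,33,24] [91,29,14,12] [90] [88] [87].

6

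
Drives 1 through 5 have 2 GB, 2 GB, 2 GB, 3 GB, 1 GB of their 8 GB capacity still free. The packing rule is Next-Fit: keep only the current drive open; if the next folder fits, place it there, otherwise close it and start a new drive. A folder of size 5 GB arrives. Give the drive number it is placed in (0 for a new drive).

Next-Fit only looks at drive 5, which has 1 GB free.
5 GB does not fit, so a new drive is opened.

0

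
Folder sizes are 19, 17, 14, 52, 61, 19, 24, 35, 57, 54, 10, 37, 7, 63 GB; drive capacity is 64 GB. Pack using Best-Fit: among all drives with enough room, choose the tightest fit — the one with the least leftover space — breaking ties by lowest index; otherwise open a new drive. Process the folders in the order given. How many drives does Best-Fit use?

9 drives

19 GB → drive 1 (remaining 45 GB)
17 GB → drive 1 (remaining 28 GB)
14 GB → drive 1 (remaining 14 GB)
52 GB → drive 2 (remaining 12 GB)
61 GB → drive 3 (remaining 3 GB)
19 GB → drive 4 (remaining 45 GB)
24 GB → drive 4 (remaining 21 GB)
35 GB → drive 5 (remaining 29 GB)
57 GB → drive 6 (remaining 7 GB)
54 GB → drive 7 (remaining 10 GB)
10 GB → drive 7 (remaining 0 GB)
37 GB → drive 8 (remaining 27 GB)
7 GB → drive 6 (remaining 0 GB)
63 GB → drive 9 (remaining 1 GB)
Final drives: [19,17,14] [52] [61] [19,24] [35] [57,7] [54,10] [37] [63].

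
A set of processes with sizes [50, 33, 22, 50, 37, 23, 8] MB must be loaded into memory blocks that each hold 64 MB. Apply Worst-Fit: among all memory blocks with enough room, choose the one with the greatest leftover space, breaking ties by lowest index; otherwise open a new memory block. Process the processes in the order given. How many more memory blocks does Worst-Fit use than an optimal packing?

Worst-Fit: [50,8] [33,22] [50] [37,23] → 4 memory blocks.
Total size 223 MB; any packing needs at least ⌈223/64⌉ = 4 memory blocks.
So 4 is already optimal.

0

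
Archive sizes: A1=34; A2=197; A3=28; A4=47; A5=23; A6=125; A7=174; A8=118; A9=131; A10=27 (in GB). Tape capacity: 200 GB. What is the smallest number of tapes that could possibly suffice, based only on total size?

5

Total size = 34 + 197 + 28 + 47 + 23 + 125 + 174 + 118 + 131 + 27 = 904 GB.
⌈904 / 200⌉ = 5.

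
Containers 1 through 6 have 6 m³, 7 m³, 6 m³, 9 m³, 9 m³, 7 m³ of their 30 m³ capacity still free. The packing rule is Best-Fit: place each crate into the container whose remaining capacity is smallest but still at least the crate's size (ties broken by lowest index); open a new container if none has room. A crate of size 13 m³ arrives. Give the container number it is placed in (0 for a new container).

0

No container has ≥ 13 m³ free, so a new container is opened.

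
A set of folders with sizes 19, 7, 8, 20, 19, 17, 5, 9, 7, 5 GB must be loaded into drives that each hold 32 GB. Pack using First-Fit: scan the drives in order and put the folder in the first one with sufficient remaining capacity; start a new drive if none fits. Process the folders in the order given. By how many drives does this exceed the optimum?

First-Fit: [19,7,5] [8,20] [19,9] [17,7,5] → 4 drives.
Total size 116 GB; any packing needs at least ⌈116/32⌉ = 4 drives.
So 4 is already optimal.

0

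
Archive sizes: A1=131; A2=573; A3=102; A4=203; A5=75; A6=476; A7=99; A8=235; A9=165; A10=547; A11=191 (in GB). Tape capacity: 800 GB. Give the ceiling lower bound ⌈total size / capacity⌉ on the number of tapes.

Total size = 131 + 573 + 102 + 203 + 75 + 476 + 99 + 235 + 165 + 547 + 191 = 2797 GB.
⌈2797 / 800⌉ = 4.

4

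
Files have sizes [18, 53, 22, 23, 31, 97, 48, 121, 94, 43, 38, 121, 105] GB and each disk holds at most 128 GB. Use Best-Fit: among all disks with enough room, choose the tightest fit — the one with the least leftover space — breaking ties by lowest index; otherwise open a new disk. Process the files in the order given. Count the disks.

18 GB → disk 1 (remaining 110 GB)
53 GB → disk 1 (remaining 57 GB)
22 GB → disk 1 (remaining 35 GB)
23 GB → disk 1 (remaining 12 GB)
31 GB → disk 2 (remaining 97 GB)
97 GB → disk 2 (remaining 0 GB)
48 GB → disk 3 (remaining 80 GB)
121 GB → disk 4 (remaining 7 GB)
94 GB → disk 5 (remaining 34 GB)
43 GB → disk 3 (remaining 37 GB)
38 GB → disk 6 (remaining 90 GB)
121 GB → disk 7 (remaining 7 GB)
105 GB → disk 8 (remaining 23 GB)

8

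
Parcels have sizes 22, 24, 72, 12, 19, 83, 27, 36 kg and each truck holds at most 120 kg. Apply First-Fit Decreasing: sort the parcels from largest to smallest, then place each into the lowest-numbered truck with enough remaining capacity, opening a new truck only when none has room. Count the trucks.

3 trucks

Sorted descending: 83, 72, 36, 27, 24, 22, 19, 12.
Put 83 kg in truck 1; 37 kg remain.
Put 72 kg in truck 2; 48 kg remain.
Put 36 kg in truck 1; 1 kg remain.
Put 27 kg in truck 2; 21 kg remain.
Put 24 kg in truck 3; 96 kg remain.
Put 22 kg in truck 3; 74 kg remain.
Put 19 kg in truck 2; 2 kg remain.
Put 12 kg in truck 3; 62 kg remain.
Final trucks: [83,36] [72,27,19] [24,22,12].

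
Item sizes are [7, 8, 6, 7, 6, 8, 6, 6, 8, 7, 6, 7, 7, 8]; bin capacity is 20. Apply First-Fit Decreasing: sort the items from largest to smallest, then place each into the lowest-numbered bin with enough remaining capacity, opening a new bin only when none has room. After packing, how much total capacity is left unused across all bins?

Sorted descending: 8, 8, 8, 8, 7, 7, 7, 7, 7, 6, 6, 6, 6, 6.
8 → bin 1 (remaining 12)
8 → bin 1 (remaining 4)
8 → bin 2 (remaining 12)
8 → bin 2 (remaining 4)
7 → bin 3 (remaining 13)
7 → bin 3 (remaining 6)
7 → bin 4 (remaining 13)
7 → bin 4 (remaining 6)
7 → bin 5 (remaining 13)
6 → bin 3 (remaining 0)
6 → bin 4 (remaining 0)
6 → bin 5 (remaining 7)
6 → bin 5 (remaining 1)
6 → bin 6 (remaining 14)
6 bins × 20 = 120; used 97; unused 23.

23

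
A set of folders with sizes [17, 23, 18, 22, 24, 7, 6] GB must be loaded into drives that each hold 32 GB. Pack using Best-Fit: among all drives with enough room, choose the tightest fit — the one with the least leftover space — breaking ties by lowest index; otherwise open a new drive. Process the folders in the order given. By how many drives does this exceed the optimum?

0

Best-Fit: [17] [23,6] [18] [22] [24,7] → 5 drives.
5 folders exceed 16 GB (half the capacity), and no two of those can share a drive, so at least 5 drives are needed.
So 5 is already optimal.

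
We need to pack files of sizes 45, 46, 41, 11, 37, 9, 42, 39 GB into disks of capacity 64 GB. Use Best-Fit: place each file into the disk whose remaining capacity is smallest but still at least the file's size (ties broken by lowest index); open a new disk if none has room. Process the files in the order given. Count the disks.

6

disk 1: place 45 GB, 19 GB left
disk 2: place 46 GB, 18 GB left
disk 3: place 41 GB, 23 GB left
disk 2: place 11 GB, 7 GB left
disk 4: place 37 GB, 27 GB left
disk 1: place 9 GB, 10 GB left
disk 5: place 42 GB, 22 GB left
disk 6: place 39 GB, 25 GB left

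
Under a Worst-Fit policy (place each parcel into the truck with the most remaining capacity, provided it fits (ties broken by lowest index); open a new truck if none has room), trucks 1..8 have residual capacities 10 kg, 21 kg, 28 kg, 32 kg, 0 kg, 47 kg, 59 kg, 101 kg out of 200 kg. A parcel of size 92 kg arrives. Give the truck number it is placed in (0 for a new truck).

8

Trucks with room: truck 8 (101 kg).
Most room is truck 8 with 101 kg free.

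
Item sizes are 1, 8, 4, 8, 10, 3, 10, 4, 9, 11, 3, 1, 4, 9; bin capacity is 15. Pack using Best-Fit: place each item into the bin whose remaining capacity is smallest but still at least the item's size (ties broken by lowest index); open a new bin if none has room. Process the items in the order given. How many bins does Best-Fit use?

Put 1 in bin 1; 14 remain.
Put 8 in bin 1; 6 remain.
Put 4 in bin 1; 2 remain.
Put 8 in bin 2; 7 remain.
Put 10 in bin 3; 5 remain.
Put 3 in bin 3; 2 remain.
Put 10 in bin 4; 5 remain.
Put 4 in bin 4; 1 remain.
Put 9 in bin 5; 6 remain.
Put 11 in bin 6; 4 remain.
Put 3 in bin 6; 1 remain.
Put 1 in bin 4; 0 remain.
Put 4 in bin 5; 2 remain.
Put 9 in bin 7; 6 remain.

7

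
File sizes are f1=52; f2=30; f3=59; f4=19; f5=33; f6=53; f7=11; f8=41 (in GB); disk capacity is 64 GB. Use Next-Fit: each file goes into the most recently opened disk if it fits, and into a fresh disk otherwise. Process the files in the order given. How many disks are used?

6

disk 1: place f1 (52 GB), 12 GB left
disk 2: place f2 (30 GB), 34 GB left
disk 3: place f3 (59 GB), 5 GB left
disk 4: place f4 (19 GB), 45 GB left
disk 4: place f5 (33 GB), 12 GB left
disk 5: place f6 (53 GB), 11 GB left
disk 5: place f7 (11 GB), 0 GB left
disk 6: place f8 (41 GB), 23 GB left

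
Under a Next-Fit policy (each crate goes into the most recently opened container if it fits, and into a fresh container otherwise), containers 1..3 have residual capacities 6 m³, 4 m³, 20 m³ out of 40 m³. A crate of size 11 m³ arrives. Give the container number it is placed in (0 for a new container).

3

Next-Fit only looks at container 3, which has 20 m³ free.
11 m³ fits there.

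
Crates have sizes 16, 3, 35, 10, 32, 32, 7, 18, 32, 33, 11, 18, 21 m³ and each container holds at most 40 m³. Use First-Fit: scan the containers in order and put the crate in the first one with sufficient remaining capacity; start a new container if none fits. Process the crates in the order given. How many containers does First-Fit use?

Put 16 m³ in container 1; 24 m³ remain.
Put 3 m³ in container 1; 21 m³ remain.
Put 35 m³ in container 2; 5 m³ remain.
Put 10 m³ in container 1; 11 m³ remain.
Put 32 m³ in container 3; 8 m³ remain.
Put 32 m³ in container 4; 8 m³ remain.
Put 7 m³ in container 1; 4 m³ remain.
Put 18 m³ in container 5; 22 m³ remain.
Put 32 m³ in container 6; 8 m³ remain.
Put 33 m³ in container 7; 7 m³ remain.
Put 11 m³ in container 5; 11 m³ remain.
Put 18 m³ in container 8; 22 m³ remain.
Put 21 m³ in container 8; 1 m³ remain.

8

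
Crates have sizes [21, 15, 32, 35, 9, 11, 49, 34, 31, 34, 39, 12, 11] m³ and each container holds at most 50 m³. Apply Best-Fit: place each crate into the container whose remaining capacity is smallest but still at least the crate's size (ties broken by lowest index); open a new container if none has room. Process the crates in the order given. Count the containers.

8

Put 21 m³ in container 1; 29 m³ remain.
Put 15 m³ in container 1; 14 m³ remain.
Put 32 m³ in container 2; 18 m³ remain.
Put 35 m³ in container 3; 15 m³ remain.
Put 9 m³ in container 1; 5 m³ remain.
Put 11 m³ in container 3; 4 m³ remain.
Put 49 m³ in container 4; 1 m³ remain.
Put 34 m³ in container 5; 16 m³ remain.
Put 31 m³ in container 6; 19 m³ remain.
Put 34 m³ in container 7; 16 m³ remain.
Put 39 m³ in container 8; 11 m³ remain.
Put 12 m³ in container 5; 4 m³ remain.
Put 11 m³ in container 8; 0 m³ remain.
Final containers: [21,15,9] [32] [35,11] [49] [34,12] [31] [34] [39,11].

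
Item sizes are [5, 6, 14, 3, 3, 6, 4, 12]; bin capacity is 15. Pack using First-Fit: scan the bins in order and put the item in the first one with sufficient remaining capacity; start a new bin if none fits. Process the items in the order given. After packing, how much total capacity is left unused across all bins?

7

Put 5 in bin 1; 10 remain.
Put 6 in bin 1; 4 remain.
Put 14 in bin 2; 1 remain.
Put 3 in bin 1; 1 remain.
Put 3 in bin 3; 12 remain.
Put 6 in bin 3; 6 remain.
Put 4 in bin 3; 2 remain.
Put 12 in bin 4; 3 remain.
4 bins × 15 = 60; used 53; unused 7.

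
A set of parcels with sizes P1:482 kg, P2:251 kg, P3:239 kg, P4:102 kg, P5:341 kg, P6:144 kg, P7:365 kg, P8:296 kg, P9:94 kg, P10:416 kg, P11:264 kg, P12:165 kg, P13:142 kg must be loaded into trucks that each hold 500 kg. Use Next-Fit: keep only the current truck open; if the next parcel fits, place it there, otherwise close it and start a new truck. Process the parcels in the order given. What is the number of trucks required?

truck 1: place P1 (482 kg), 18 kg left
truck 2: place P2 (251 kg), 249 kg left
truck 2: place P3 (239 kg), 10 kg left
truck 3: place P4 (102 kg), 398 kg left
truck 3: place P5 (341 kg), 57 kg left
truck 4: place P6 (144 kg), 356 kg left
truck 5: place P7 (365 kg), 135 kg left
truck 6: place P8 (296 kg), 204 kg left
truck 6: place P9 (94 kg), 110 kg left
truck 7: place P10 (416 kg), 84 kg left
truck 8: place P11 (264 kg), 236 kg left
truck 8: place P12 (165 kg), 71 kg left
truck 9: place P13 (142 kg), 358 kg left

9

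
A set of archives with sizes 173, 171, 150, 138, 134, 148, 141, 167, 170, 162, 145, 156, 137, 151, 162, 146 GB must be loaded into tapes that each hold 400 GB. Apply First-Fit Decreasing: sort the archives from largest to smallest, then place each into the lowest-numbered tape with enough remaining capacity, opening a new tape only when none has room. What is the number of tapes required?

Sorted descending: 173, 171, 170, 167, 162, 162, 156, 151, 150, 148, 146, 145, 141, 138, 137, 134.
Put 173 GB in tape 1; 227 GB remain.
Put 171 GB in tape 1; 56 GB remain.
Put 170 GB in tape 2; 230 GB remain.
Put 167 GB in tape 2; 63 GB remain.
Put 162 GB in tape 3; 238 GB remain.
Put 162 GB in tape 3; 76 GB remain.
Put 156 GB in tape 4; 244 GB remain.
Put 151 GB in tape 4; 93 GB remain.
Put 150 GB in tape 5; 250 GB remain.
Put 148 GB in tape 5; 102 GB remain.
Put 146 GB in tape 6; 254 GB remain.
Put 145 GB in tape 6; 109 GB remain.
Put 141 GB in tape 7; 259 GB remain.
Put 138 GB in tape 7; 121 GB remain.
Put 137 GB in tape 8; 263 GB remain.
Put 134 GB in tape 8; 129 GB remain.
Final tapes: [173,171] [170,167] [162,162] [156,151] [150,148] [146,145] [141,138] [137,134].

8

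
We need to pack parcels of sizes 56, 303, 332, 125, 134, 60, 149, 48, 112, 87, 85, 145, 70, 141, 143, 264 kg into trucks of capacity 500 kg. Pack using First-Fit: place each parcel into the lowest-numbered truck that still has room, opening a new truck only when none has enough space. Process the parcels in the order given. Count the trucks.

5

truck 1: place 56 kg, 444 kg left
truck 1: place 303 kg, 141 kg left
truck 2: place 332 kg, 168 kg left
truck 1: place 125 kg, 16 kg left
truck 2: place 134 kg, 34 kg left
truck 3: place 60 kg, 440 kg left
truck 3: place 149 kg, 291 kg left
truck 3: place 48 kg, 243 kg left
truck 3: place 112 kg, 131 kg left
truck 3: place 87 kg, 44 kg left
truck 4: place 85 kg, 415 kg left
truck 4: place 145 kg, 270 kg left
truck 4: place 70 kg, 200 kg left
truck 4: place 141 kg, 59 kg left
truck 5: place 143 kg, 357 kg left
truck 5: place 264 kg, 93 kg left
Final trucks: [56,303,125] [332,134] [60,149,48,112,87] [85,145,70,141] [143,264].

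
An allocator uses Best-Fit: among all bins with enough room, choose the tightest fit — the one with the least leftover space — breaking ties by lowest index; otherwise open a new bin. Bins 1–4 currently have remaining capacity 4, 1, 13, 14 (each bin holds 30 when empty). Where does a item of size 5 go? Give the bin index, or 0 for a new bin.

Bins with room: bin 3 (13), bin 4 (14).
Tightest fit is bin 3 with 13 free.

3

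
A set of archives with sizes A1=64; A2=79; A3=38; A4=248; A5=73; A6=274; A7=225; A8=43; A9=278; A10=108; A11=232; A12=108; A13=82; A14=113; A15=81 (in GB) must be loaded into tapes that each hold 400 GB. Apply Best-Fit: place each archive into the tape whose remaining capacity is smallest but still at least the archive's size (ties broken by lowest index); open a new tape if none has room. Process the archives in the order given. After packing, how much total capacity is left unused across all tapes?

Put A1 (64 GB) in tape 1; 336 GB remain.
Put A2 (79 GB) in tape 1; 257 GB remain.
Put A3 (38 GB) in tape 1; 219 GB remain.
Put A4 (248 GB) in tape 2; 152 GB remain.
Put A5 (73 GB) in tape 2; 79 GB remain.
Put A6 (274 GB) in tape 3; 126 GB remain.
Put A7 (225 GB) in tape 4; 175 GB remain.
Put A8 (43 GB) in tape 2; 36 GB remain.
Put A9 (278 GB) in tape 5; 122 GB remain.
Put A10 (108 GB) in tape 5; 14 GB remain.
Put A11 (232 GB) in tape 6; 168 GB remain.
Put A12 (108 GB) in tape 3; 18 GB remain.
Put A13 (82 GB) in tape 6; 86 GB remain.
Put A14 (113 GB) in tape 4; 62 GB remain.
Put A15 (81 GB) in tape 6; 5 GB remain.
6 tapes × 400 GB = 2400 GB; used 2046 GB; unused 354 GB.

354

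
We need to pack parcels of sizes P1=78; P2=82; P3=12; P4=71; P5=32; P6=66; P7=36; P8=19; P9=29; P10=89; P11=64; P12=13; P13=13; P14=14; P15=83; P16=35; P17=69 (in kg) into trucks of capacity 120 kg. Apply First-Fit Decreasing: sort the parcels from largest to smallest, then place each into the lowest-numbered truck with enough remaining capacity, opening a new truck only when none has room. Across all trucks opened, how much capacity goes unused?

155

Sorted descending: 89, 83, 82, 78, 71, 69, 66, 64, 36, 35, 32, 29, 19, 14, 13, 13, 12.
Put 89 kg in truck 1; 31 kg remain.
Put 83 kg in truck 2; 37 kg remain.
Put 82 kg in truck 3; 38 kg remain.
Put 78 kg in truck 4; 42 kg remain.
Put 71 kg in truck 5; 49 kg remain.
Put 69 kg in truck 6; 51 kg remain.
Put 66 kg in truck 7; 54 kg remain.
Put 64 kg in truck 8; 56 kg remain.
Put 36 kg in truck 2; 1 kg remain.
Put 35 kg in truck 3; 3 kg remain.
Put 32 kg in truck 4; 10 kg remain.
Put 29 kg in truck 1; 2 kg remain.
Put 19 kg in truck 5; 30 kg remain.
Put 14 kg in truck 5; 16 kg remain.
Put 13 kg in truck 5; 3 kg remain.
Put 13 kg in truck 6; 38 kg remain.
Put 12 kg in truck 6; 26 kg remain.
8 trucks × 120 kg = 960 kg; used 805 kg; unused 155 kg.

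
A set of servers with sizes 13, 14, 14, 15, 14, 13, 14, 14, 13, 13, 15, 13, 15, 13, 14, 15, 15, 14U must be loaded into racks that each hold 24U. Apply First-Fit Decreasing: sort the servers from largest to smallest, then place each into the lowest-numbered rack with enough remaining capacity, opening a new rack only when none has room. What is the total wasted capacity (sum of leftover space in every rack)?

181

Sorted descending: 15, 15, 15, 15, 15, 14, 14, 14, 14, 14, 14, 14, 13, 13, 13, 13, 13, 13.
rack 1: place 15U, 9U left
rack 2: place 15U, 9U left
rack 3: place 15U, 9U left
rack 4: place 15U, 9U left
rack 5: place 15U, 9U left
rack 6: place 14U, 10U left
rack 7: place 14U, 10U left
rack 8: place 14U, 10U left
rack 9: place 14U, 10U left
rack 10: place 14U, 10U left
rack 11: place 14U, 10U left
rack 12: place 14U, 10U left
rack 13: place 13U, 11U left
rack 14: place 13U, 11U left
rack 15: place 13U, 11U left
rack 16: place 13U, 11U left
rack 17: place 13U, 11U left
rack 18: place 13U, 11U left
18 racks × 24U = 432U; used 251U; unused 181U.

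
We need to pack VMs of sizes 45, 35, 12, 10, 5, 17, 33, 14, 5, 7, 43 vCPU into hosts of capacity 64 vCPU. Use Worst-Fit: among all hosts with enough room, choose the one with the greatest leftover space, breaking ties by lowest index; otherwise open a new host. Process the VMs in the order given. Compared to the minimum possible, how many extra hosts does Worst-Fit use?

0

Worst-Fit: [45,10,7] [35,12,5,5] [17,33,14] [43] → 4 hosts.
Total size 226 vCPU; any packing needs at least ⌈226/64⌉ = 4 hosts.
So 4 is already optimal.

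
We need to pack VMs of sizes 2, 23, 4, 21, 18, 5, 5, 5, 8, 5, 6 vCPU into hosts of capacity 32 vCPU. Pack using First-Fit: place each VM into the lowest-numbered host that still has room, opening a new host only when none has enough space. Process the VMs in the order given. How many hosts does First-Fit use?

4 hosts

Put 2 vCPU in host 1; 30 vCPU remain.
Put 23 vCPU in host 1; 7 vCPU remain.
Put 4 vCPU in host 1; 3 vCPU remain.
Put 21 vCPU in host 2; 11 vCPU remain.
Put 18 vCPU in host 3; 14 vCPU remain.
Put 5 vCPU in host 2; 6 vCPU remain.
Put 5 vCPU in host 2; 1 vCPU remain.
Put 5 vCPU in host 3; 9 vCPU remain.
Put 8 vCPU in host 3; 1 vCPU remain.
Put 5 vCPU in host 4; 27 vCPU remain.
Put 6 vCPU in host 4; 21 vCPU remain.
Final hosts: [2,23,4] [21,5,5] [18,5,8] [5,6].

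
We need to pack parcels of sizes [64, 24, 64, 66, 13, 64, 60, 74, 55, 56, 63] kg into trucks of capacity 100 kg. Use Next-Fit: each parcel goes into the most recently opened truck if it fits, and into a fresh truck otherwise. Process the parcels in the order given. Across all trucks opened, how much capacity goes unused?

Put 64 kg in truck 1; 36 kg remain.
Put 24 kg in truck 1; 12 kg remain.
Put 64 kg in truck 2; 36 kg remain.
Put 66 kg in truck 3; 34 kg remain.
Put 13 kg in truck 3; 21 kg remain.
Put 64 kg in truck 4; 36 kg remain.
Put 60 kg in truck 5; 40 kg remain.
Put 74 kg in truck 6; 26 kg remain.
Put 55 kg in truck 7; 45 kg remain.
Put 56 kg in truck 8; 44 kg remain.
Put 63 kg in truck 9; 37 kg remain.
9 trucks × 100 kg = 900 kg; used 603 kg; unused 297 kg.

297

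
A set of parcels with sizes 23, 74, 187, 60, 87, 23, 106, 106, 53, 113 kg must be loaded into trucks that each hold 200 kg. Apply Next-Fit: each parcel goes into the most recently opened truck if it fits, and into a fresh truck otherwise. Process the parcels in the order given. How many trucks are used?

6

23 kg → truck 1 (remaining 177 kg)
74 kg → truck 1 (remaining 103 kg)
187 kg → truck 2 (remaining 13 kg)
60 kg → truck 3 (remaining 140 kg)
87 kg → truck 3 (remaining 53 kg)
23 kg → truck 3 (remaining 30 kg)
106 kg → truck 4 (remaining 94 kg)
106 kg → truck 5 (remaining 94 kg)
53 kg → truck 5 (remaining 41 kg)
113 kg → truck 6 (remaining 87 kg)
Final trucks: [23,74] [187] [60,87,23] [106] [106,53] [113].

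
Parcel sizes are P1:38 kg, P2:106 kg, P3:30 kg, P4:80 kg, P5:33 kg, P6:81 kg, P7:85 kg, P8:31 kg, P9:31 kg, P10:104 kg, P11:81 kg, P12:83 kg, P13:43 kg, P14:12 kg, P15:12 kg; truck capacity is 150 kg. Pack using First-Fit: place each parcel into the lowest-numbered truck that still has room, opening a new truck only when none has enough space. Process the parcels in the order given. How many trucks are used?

7 trucks

Put P1 (38 kg) in truck 1; 112 kg remain.
Put P2 (106 kg) in truck 1; 6 kg remain.
Put P3 (30 kg) in truck 2; 120 kg remain.
Put P4 (80 kg) in truck 2; 40 kg remain.
Put P5 (33 kg) in truck 2; 7 kg remain.
Put P6 (81 kg) in truck 3; 69 kg remain.
Put P7 (85 kg) in truck 4; 65 kg remain.
Put P8 (31 kg) in truck 3; 38 kg remain.
Put P9 (31 kg) in truck 3; 7 kg remain.
Put P10 (104 kg) in truck 5; 46 kg remain.
Put P11 (81 kg) in truck 6; 69 kg remain.
Put P12 (83 kg) in truck 7; 67 kg remain.
Put P13 (43 kg) in truck 4; 22 kg remain.
Put P14 (12 kg) in truck 4; 10 kg remain.
Put P15 (12 kg) in truck 5; 34 kg remain.
Final trucks: [38,106] [30,80,33] [81,31,31] [85,43,12] [104,12] [81] [83].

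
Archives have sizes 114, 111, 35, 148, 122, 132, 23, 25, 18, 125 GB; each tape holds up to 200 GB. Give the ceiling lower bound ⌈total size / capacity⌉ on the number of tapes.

5 tapes

Total size = 114 + 111 + 35 + 148 + 122 + 132 + 23 + 25 + 18 + 125 = 853 GB.
⌈853 / 200⌉ = 5.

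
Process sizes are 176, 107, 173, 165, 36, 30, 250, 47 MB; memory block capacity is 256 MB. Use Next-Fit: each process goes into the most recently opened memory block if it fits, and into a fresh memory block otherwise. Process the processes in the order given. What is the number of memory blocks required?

memory block 1: place 176 MB, 80 MB left
memory block 2: place 107 MB, 149 MB left
memory block 3: place 173 MB, 83 MB left
memory block 4: place 165 MB, 91 MB left
memory block 4: place 36 MB, 55 MB left
memory block 4: place 30 MB, 25 MB left
memory block 5: place 250 MB, 6 MB left
memory block 6: place 47 MB, 209 MB left
Final memory blocks: [176] [107] [173] [165,36,30] [250] [47].

6 memory blocks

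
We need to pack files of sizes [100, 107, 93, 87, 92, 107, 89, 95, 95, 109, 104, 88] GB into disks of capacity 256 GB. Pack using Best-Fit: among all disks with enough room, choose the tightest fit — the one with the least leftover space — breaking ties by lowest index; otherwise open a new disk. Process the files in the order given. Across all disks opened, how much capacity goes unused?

disk 1: place 100 GB, 156 GB left
disk 1: place 107 GB, 49 GB left
disk 2: place 93 GB, 163 GB left
disk 2: place 87 GB, 76 GB left
disk 3: place 92 GB, 164 GB left
disk 3: place 107 GB, 57 GB left
disk 4: place 89 GB, 167 GB left
disk 4: place 95 GB, 72 GB left
disk 5: place 95 GB, 161 GB left
disk 5: place 109 GB, 52 GB left
disk 6: place 104 GB, 152 GB left
disk 6: place 88 GB, 64 GB left
6 disks × 256 GB = 1536 GB; used 1166 GB; unused 370 GB.

370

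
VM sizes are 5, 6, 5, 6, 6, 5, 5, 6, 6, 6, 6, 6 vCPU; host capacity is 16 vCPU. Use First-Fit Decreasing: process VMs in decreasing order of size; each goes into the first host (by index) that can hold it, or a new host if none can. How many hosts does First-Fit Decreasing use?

6

Sorted descending: 6, 6, 6, 6, 6, 6, 6, 6, 5, 5, 5, 5.
host 1: place 6 vCPU, 10 vCPU left
host 1: place 6 vCPU, 4 vCPU left
host 2: place 6 vCPU, 10 vCPU left
host 2: place 6 vCPU, 4 vCPU left
host 3: place 6 vCPU, 10 vCPU left
host 3: place 6 vCPU, 4 vCPU left
host 4: place 6 vCPU, 10 vCPU left
host 4: place 6 vCPU, 4 vCPU left
host 5: place 5 vCPU, 11 vCPU left
host 5: place 5 vCPU, 6 vCPU left
host 5: place 5 vCPU, 1 vCPU left
host 6: place 5 vCPU, 11 vCPU left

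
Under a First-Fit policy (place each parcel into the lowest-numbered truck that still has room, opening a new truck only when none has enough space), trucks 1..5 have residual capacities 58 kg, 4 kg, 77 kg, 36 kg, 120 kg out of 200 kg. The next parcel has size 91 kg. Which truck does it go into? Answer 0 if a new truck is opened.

5

Trucks with room: truck 5 (120 kg).
The first with room is truck 5.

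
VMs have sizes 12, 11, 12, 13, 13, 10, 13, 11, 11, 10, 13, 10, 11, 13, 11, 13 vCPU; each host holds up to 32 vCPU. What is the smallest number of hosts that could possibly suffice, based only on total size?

Total size = 12 + 11 + 12 + 13 + 13 + 10 + 13 + 11 + 11 + 10 + 13 + 10 + 11 + 13 + 11 + 13 = 187 vCPU.
⌈187 / 32⌉ = 6.

6 hosts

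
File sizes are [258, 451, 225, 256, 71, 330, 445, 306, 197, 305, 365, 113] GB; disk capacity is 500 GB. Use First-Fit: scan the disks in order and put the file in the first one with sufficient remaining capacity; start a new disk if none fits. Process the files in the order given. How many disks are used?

Put 258 GB in disk 1; 242 GB remain.
Put 451 GB in disk 2; 49 GB remain.
Put 225 GB in disk 1; 17 GB remain.
Put 256 GB in disk 3; 244 GB remain.
Put 71 GB in disk 3; 173 GB remain.
Put 330 GB in disk 4; 170 GB remain.
Put 445 GB in disk 5; 55 GB remain.
Put 306 GB in disk 6; 194 GB remain.
Put 197 GB in disk 7; 303 GB remain.
Put 305 GB in disk 8; 195 GB remain.
Put 365 GB in disk 9; 135 GB remain.
Put 113 GB in disk 3; 60 GB remain.

9 disks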